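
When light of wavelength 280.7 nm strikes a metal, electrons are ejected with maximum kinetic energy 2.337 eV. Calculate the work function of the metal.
2.08 eV

From Einstein's photoelectric equation: KE_max = hf - φ = hc/λ - φ

Rearranging for φ:
φ = hc/λ - KE_max

Calculate photon energy:
E_photon = hc/λ = 4.4170 eV

Therefore:
φ = 4.4170 - 2.337 = 2.08 eV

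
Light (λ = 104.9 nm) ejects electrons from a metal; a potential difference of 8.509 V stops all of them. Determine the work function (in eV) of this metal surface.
3.31 eV

The stopping potential gives the maximum kinetic energy: KE_max = eV_s = 8.509 eV

From Einstein's photoelectric equation: KE_max = hc/λ - φ
Rearranging: φ = hc/λ - KE_max

Calculate photon energy:
E_photon = hc/λ = (6.626×10⁻³⁴ J·s)(3×10⁸ m/s) / (104.9×10⁻⁹ m) = 11.8193 eV

Therefore:
φ = 11.8193 - 8.509 = 3.31 eV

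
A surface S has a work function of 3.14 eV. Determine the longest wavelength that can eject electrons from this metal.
394.85 nm

The threshold wavelength is when the photon energy equals the work function:
hc/λ₀ = φ

Solving for λ₀:
λ₀ = hc/φ = (6.626×10⁻³⁴ J·s)(3×10⁸ m/s) / (3.14 eV × 1.602×10⁻¹⁹ J/eV)
λ₀ = 394.85 nm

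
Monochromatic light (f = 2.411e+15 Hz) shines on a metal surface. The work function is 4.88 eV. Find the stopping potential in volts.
5.0911 V

The stopping potential V_s satisfies: eV_s = KE_max

First, find KE_max using Einstein's equation:
E_photon = hf = (6.626×10⁻³⁴ J·s)(2.411e+15 Hz) = 9.9711 eV
KE_max = E_photon - φ = 9.9711 - 4.88 = 5.0911 eV

Since eV_s = KE_max:
V_s = KE_max/e = 5.0911 V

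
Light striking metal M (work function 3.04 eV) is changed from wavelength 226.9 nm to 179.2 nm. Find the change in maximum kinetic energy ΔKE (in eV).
1.4545 eV

Using Einstein's equation: KE_max = hc/λ - φ

For λ₁ = 226.9 nm:
KE₁ = hc/λ₁ - φ = 5.4643 - 3.04 = 2.4243 eV

For λ₂ = 179.2 nm:
KE₂ = hc/λ₂ - φ = 6.9188 - 3.04 = 3.8788 eV

Change in KE:
ΔKE = KE₂ - KE₁ = 3.8788 - 2.4243 = 1.4545 eV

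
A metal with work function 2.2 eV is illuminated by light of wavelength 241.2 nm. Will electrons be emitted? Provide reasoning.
Yes

For photoemission, the photon energy must exceed the work function.

Photon energy: E = hc/λ = 5.1403 eV
Work function: φ = 2.2 eV

Since E_photon (5.1403 eV) > φ (2.2 eV), photoemission WILL occur.
The threshold wavelength is λ₀ = hc/φ = 563.6 nm.
Since 241.2 nm < 563.6 nm, the light has sufficient energy.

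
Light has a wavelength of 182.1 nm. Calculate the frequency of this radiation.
1.6463e+15 Hz

Using the wave equation: c = fλ

Solving for frequency:
f = c/λ = (3×10⁸ m/s) / (182.1×10⁻⁹ m)
f = 1.6463e+15 Hz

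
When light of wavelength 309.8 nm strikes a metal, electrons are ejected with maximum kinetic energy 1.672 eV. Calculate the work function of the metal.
2.33 eV

From Einstein's photoelectric equation: KE_max = hf - φ = hc/λ - φ

Rearranging for φ:
φ = hc/λ - KE_max

Calculate photon energy:
E_photon = hc/λ = 4.0021 eV

Therefore:
φ = 4.0021 - 1.672 = 2.33 eV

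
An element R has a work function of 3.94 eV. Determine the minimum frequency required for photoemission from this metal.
9.5269e+14 Hz

The threshold frequency is when the photon energy equals the work function:
hf₀ = φ

Solving for f₀:
f₀ = φ/h = (3.94 eV × 1.602×10⁻¹⁹ J/eV) / (6.626×10⁻³⁴ J·s)
f₀ = 9.5269e+14 Hz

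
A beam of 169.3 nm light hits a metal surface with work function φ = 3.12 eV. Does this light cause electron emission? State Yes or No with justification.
Yes

For photoemission, the photon energy must exceed the work function.

Photon energy: E = hc/λ = 7.3233 eV
Work function: φ = 3.12 eV

Since E_photon (7.3233 eV) > φ (3.12 eV), photoemission WILL occur.
The threshold wavelength is λ₀ = hc/φ = 397.4 nm.
Since 169.3 nm < 397.4 nm, the light has sufficient energy.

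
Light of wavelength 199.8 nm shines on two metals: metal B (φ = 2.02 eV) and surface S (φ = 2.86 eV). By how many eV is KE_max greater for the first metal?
0.8400 eV

Using KE_max = hc/λ - φ for each metal:

Photon energy: E = hc/λ = 6.2054 eV

For metal B (φ₁ = 2.02 eV):
KE₁ = E - φ₁ = 6.2054 - 2.02 = 4.1854 eV

For surface S (φ₂ = 2.86 eV):
KE₂ = E - φ₂ = 6.2054 - 2.86 = 3.3454 eV

Difference:
ΔKE = KE₁ - KE₂ = 4.1854 - 3.3454 = 0.8400 eV

Note: The difference equals the difference in work functions: 2.86 - 2.02 = 0.84 eV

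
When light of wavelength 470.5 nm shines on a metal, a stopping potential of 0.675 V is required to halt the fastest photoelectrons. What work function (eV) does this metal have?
1.96 eV

The stopping potential gives the maximum kinetic energy: KE_max = eV_s = 0.675 eV

From Einstein's photoelectric equation: KE_max = hc/λ - φ
Rearranging: φ = hc/λ - KE_max

Calculate photon energy:
E_photon = hc/λ = (6.626×10⁻³⁴ J·s)(3×10⁸ m/s) / (470.5×10⁻⁹ m) = 2.6352 eV

Therefore:
φ = 2.6352 - 0.675 = 1.96 eV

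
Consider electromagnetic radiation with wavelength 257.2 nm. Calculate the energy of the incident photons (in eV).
4.8205 eV

Using E = hf = hc/λ:

E = hc/λ = (6.626×10⁻³⁴ J·s)(3×10⁸ m/s) / (257.2×10⁻⁹ m)
E = 4.8205 eV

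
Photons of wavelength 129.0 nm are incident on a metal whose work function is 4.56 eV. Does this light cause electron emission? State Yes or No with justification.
Yes

For photoemission, the photon energy must exceed the work function.

Photon energy: E = hc/λ = 9.6112 eV
Work function: φ = 4.56 eV

Since E_photon (9.6112 eV) > φ (4.56 eV), photoemission WILL occur.
The threshold wavelength is λ₀ = hc/φ = 271.9 nm.
Since 129.0 nm < 271.9 nm, the light has sufficient energy.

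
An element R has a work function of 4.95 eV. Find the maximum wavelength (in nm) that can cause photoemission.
250.47 nm

The threshold wavelength is when the photon energy equals the work function:
hc/λ₀ = φ

Solving for λ₀:
λ₀ = hc/φ = (6.626×10⁻³⁴ J·s)(3×10⁸ m/s) / (4.95 eV × 1.602×10⁻¹⁹ J/eV)
λ₀ = 250.47 nm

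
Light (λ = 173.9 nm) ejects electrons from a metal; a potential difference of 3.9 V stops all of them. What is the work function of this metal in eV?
3.23 eV

The stopping potential gives the maximum kinetic energy: KE_max = eV_s = 3.9 eV

From Einstein's photoelectric equation: KE_max = hc/λ - φ
Rearranging: φ = hc/λ - KE_max

Calculate photon energy:
E_photon = hc/λ = (6.626×10⁻³⁴ J·s)(3×10⁸ m/s) / (173.9×10⁻⁹ m) = 7.1296 eV

Therefore:
φ = 7.1296 - 3.9 = 3.23 eV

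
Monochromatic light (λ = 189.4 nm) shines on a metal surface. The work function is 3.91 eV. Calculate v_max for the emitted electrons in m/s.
9.6297e+05 m/s

First, find the maximum kinetic energy:
E_photon = hc/λ = 6.5462 eV
KE_max = E_photon - φ = 6.5462 - 3.91 = 2.6362 eV

Convert to Joules: KE_max = 2.6362 × 1.602×10⁻¹⁹ J = 4.2236e-19 J

Then use KE = ½mv² to find velocity:
v = √(2·KE/m) = √(2 × 4.2236e-19 J / 9.109e-31 kg)
v = 9.6297e+05 m/s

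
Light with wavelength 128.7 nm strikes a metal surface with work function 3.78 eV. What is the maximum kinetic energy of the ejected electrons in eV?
5.8536 eV

Using Einstein's photoelectric equation: KE_max = hf - φ = hc/λ - φ

First, calculate the photon energy:
E_photon = hc/λ = (6.626×10⁻³⁴ J·s)(3×10⁸ m/s) / (128.7×10⁻⁹ m)
E_photon = 9.6336 eV

Then, the maximum kinetic energy:
KE_max = E_photon - φ = 9.6336 eV - 3.78 eV = 5.8536 eV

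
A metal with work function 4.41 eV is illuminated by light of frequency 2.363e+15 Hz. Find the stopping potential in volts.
5.3626 V

The stopping potential V_s satisfies: eV_s = KE_max

First, find KE_max using Einstein's equation:
E_photon = hf = (6.626×10⁻³⁴ J·s)(2.363e+15 Hz) = 9.7726 eV
KE_max = E_photon - φ = 9.7726 - 4.41 = 5.3626 eV

Since eV_s = KE_max:
V_s = KE_max/e = 5.3626 V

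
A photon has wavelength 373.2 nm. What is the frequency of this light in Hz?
8.0330e+14 Hz

Using the wave equation: c = fλ

Solving for frequency:
f = c/λ = (3×10⁸ m/s) / (373.2×10⁻⁹ m)
f = 8.0330e+14 Hz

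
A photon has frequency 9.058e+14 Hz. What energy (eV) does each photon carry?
3.7461 eV

Using E = hf:

E = hf = (6.626×10⁻³⁴ J·s)(9.058e+14 Hz)
E = 3.7461 eV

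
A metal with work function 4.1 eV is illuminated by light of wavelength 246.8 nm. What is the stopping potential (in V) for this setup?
0.9237 V

The stopping potential V_s satisfies: eV_s = KE_max

First, find KE_max using Einstein's equation:
E_photon = hc/λ = 5.0237 eV
KE_max = E_photon - φ = 5.0237 - 4.1 = 0.9237 eV

Since eV_s = KE_max:
V_s = KE_max/e = 0.9237 V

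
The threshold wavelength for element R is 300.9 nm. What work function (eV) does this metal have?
4.12 eV

At the threshold wavelength, photon energy equals work function:
φ = hc/λ₀

Calculating:
φ = (6.626×10⁻³⁴ J·s)(3×10⁸ m/s) / (300.9×10⁻⁹ m)
φ = 4.12 eV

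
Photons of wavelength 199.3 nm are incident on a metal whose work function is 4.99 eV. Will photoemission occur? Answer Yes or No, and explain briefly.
Yes

For photoemission, the photon energy must exceed the work function.

Photon energy: E = hc/λ = 6.2210 eV
Work function: φ = 4.99 eV

Since E_photon (6.2210 eV) > φ (4.99 eV), photoemission WILL occur.
The threshold wavelength is λ₀ = hc/φ = 248.5 nm.
Since 199.3 nm < 248.5 nm, the light has sufficient energy.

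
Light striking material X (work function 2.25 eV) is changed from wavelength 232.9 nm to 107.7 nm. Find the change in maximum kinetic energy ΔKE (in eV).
6.1885 eV

Using Einstein's equation: KE_max = hc/λ - φ

For λ₁ = 232.9 nm:
KE₁ = hc/λ₁ - φ = 5.3235 - 2.25 = 3.0735 eV

For λ₂ = 107.7 nm:
KE₂ = hc/λ₂ - φ = 11.5120 - 2.25 = 9.2620 eV

Change in KE:
ΔKE = KE₂ - KE₁ = 9.2620 - 3.0735 = 6.1885 eV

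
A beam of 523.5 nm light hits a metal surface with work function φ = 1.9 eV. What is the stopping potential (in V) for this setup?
0.4684 V

The stopping potential V_s satisfies: eV_s = KE_max

First, find KE_max using Einstein's equation:
E_photon = hc/λ = 2.3684 eV
KE_max = E_photon - φ = 2.3684 - 1.9 = 0.4684 eV

Since eV_s = KE_max:
V_s = KE_max/e = 0.4684 V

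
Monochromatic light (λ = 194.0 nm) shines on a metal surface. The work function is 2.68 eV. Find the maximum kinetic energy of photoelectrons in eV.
3.7109 eV

Using Einstein's photoelectric equation: KE_max = hf - φ = hc/λ - φ

First, calculate the photon energy:
E_photon = hc/λ = (6.626×10⁻³⁴ J·s)(3×10⁸ m/s) / (194.0×10⁻⁹ m)
E_photon = 6.3909 eV

Then, the maximum kinetic energy:
KE_max = E_photon - φ = 6.3909 eV - 2.68 eV = 3.7109 eV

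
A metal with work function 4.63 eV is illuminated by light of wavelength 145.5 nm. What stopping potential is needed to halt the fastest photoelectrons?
3.8913 V

The stopping potential V_s satisfies: eV_s = KE_max

First, find KE_max using Einstein's equation:
E_photon = hc/λ = 8.5213 eV
KE_max = E_photon - φ = 8.5213 - 4.63 = 3.8913 eV

Since eV_s = KE_max:
V_s = KE_max/e = 3.8913 V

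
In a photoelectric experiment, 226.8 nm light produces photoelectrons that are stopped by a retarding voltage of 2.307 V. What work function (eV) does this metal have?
3.16 eV

The stopping potential gives the maximum kinetic energy: KE_max = eV_s = 2.307 eV

From Einstein's photoelectric equation: KE_max = hc/λ - φ
Rearranging: φ = hc/λ - KE_max

Calculate photon energy:
E_photon = hc/λ = (6.626×10⁻³⁴ J·s)(3×10⁸ m/s) / (226.8×10⁻⁹ m) = 5.4667 eV

Therefore:
φ = 5.4667 - 2.307 = 3.16 eV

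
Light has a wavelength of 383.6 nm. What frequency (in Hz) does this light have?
7.8152e+14 Hz

Using the wave equation: c = fλ

Solving for frequency:
f = c/λ = (3×10⁸ m/s) / (383.6×10⁻⁹ m)
f = 7.8152e+14 Hz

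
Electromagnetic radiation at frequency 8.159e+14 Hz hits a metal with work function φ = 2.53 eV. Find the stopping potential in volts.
0.8443 V

The stopping potential V_s satisfies: eV_s = KE_max

First, find KE_max using Einstein's equation:
E_photon = hf = (6.626×10⁻³⁴ J·s)(8.159e+14 Hz) = 3.3743 eV
KE_max = E_photon - φ = 3.3743 - 2.53 = 0.8443 eV

Since eV_s = KE_max:
V_s = KE_max/e = 0.8443 V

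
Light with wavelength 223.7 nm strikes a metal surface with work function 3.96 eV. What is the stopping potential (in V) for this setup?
1.5824 V

The stopping potential V_s satisfies: eV_s = KE_max

First, find KE_max using Einstein's equation:
E_photon = hc/λ = 5.5424 eV
KE_max = E_photon - φ = 5.5424 - 3.96 = 1.5824 eV

Since eV_s = KE_max:
V_s = KE_max/e = 1.5824 V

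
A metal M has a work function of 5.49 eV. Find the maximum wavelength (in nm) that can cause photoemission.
225.84 nm

The threshold wavelength is when the photon energy equals the work function:
hc/λ₀ = φ

Solving for λ₀:
λ₀ = hc/φ = (6.626×10⁻³⁴ J·s)(3×10⁸ m/s) / (5.49 eV × 1.602×10⁻¹⁹ J/eV)
λ₀ = 225.84 nm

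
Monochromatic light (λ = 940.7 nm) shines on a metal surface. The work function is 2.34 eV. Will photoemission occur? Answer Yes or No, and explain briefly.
No

For photoemission, the photon energy must exceed the work function.

Photon energy: E = hc/λ = 1.3180 eV
Work function: φ = 2.34 eV

Since E_photon (1.3180 eV) < φ (2.34 eV), photoemission will NOT occur.
The threshold wavelength is λ₀ = hc/φ = 529.8 nm.
Since 940.7 nm > 529.8 nm, the photons lack sufficient energy.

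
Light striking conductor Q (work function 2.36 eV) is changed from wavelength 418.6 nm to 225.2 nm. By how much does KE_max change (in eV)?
2.5436 eV

Using Einstein's equation: KE_max = hc/λ - φ

For λ₁ = 418.6 nm:
KE₁ = hc/λ₁ - φ = 2.9619 - 2.36 = 0.6019 eV

For λ₂ = 225.2 nm:
KE₂ = hc/λ₂ - φ = 5.5055 - 2.36 = 3.1455 eV

Change in KE:
ΔKE = KE₂ - KE₁ = 3.1455 - 0.6019 = 2.5436 eV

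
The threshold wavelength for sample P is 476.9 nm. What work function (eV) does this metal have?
2.60 eV

At the threshold wavelength, photon energy equals work function:
φ = hc/λ₀

Calculating:
φ = (6.626×10⁻³⁴ J·s)(3×10⁸ m/s) / (476.9×10⁻⁹ m)
φ = 2.60 eV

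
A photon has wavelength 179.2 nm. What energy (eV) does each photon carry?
6.9188 eV

Using E = hf = hc/λ:

E = hc/λ = (6.626×10⁻³⁴ J·s)(3×10⁸ m/s) / (179.2×10⁻⁹ m)
E = 6.9188 eV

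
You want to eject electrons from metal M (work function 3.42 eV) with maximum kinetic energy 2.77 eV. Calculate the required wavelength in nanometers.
200.30 nm

From Einstein's equation: KE_max = hc/λ - φ

Rearranging for λ:
hc/λ = KE_max + φ
λ = hc/(KE_max + φ)

Required photon energy:
E_photon = KE_max + φ = 2.77 + 3.42 = 6.19 eV

Required wavelength:
λ = hc/E_photon = (6.626×10⁻³⁴)(3×10⁸) / (6.19 × 1.602×10⁻¹⁹)
λ = 200.30 nm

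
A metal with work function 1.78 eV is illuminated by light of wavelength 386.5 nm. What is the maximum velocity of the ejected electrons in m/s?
7.0871e+05 m/s

First, find the maximum kinetic energy:
E_photon = hc/λ = 3.2079 eV
KE_max = E_photon - φ = 3.2079 - 1.78 = 1.4279 eV

Convert to Joules: KE_max = 1.4279 × 1.602×10⁻¹⁹ J = 2.2877e-19 J

Then use KE = ½mv² to find velocity:
v = √(2·KE/m) = √(2 × 2.2877e-19 J / 9.109e-31 kg)
v = 7.0871e+05 m/s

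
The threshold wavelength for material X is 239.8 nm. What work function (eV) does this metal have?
5.17 eV

At the threshold wavelength, photon energy equals work function:
φ = hc/λ₀

Calculating:
φ = (6.626×10⁻³⁴ J·s)(3×10⁸ m/s) / (239.8×10⁻⁹ m)
φ = 5.17 eV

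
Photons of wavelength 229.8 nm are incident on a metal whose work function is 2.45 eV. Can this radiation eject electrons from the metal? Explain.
Yes

For photoemission, the photon energy must exceed the work function.

Photon energy: E = hc/λ = 5.3953 eV
Work function: φ = 2.45 eV

Since E_photon (5.3953 eV) > φ (2.45 eV), photoemission WILL occur.
The threshold wavelength is λ₀ = hc/φ = 506.1 nm.
Since 229.8 nm < 506.1 nm, the light has sufficient energy.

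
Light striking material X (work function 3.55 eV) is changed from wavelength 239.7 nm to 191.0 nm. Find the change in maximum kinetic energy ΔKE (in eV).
1.3188 eV

Using Einstein's equation: KE_max = hc/λ - φ

For λ₁ = 239.7 nm:
KE₁ = hc/λ₁ - φ = 5.1725 - 3.55 = 1.6225 eV

For λ₂ = 191.0 nm:
KE₂ = hc/λ₂ - φ = 6.4913 - 3.55 = 2.9413 eV

Change in KE:
ΔKE = KE₂ - KE₁ = 2.9413 - 1.6225 = 1.3188 eV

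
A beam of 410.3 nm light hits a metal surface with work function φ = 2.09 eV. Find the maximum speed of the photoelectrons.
5.7251e+05 m/s

First, find the maximum kinetic energy:
E_photon = hc/λ = 3.0218 eV
KE_max = E_photon - φ = 3.0218 - 2.09 = 0.9318 eV

Convert to Joules: KE_max = 0.9318 × 1.602×10⁻¹⁹ J = 1.4929e-19 J

Then use KE = ½mv² to find velocity:
v = √(2·KE/m) = √(2 × 1.4929e-19 J / 9.109e-31 kg)
v = 5.7251e+05 m/s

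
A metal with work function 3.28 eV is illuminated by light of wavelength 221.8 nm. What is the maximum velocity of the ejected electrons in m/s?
9.0141e+05 m/s

First, find the maximum kinetic energy:
E_photon = hc/λ = 5.5899 eV
KE_max = E_photon - φ = 5.5899 - 3.28 = 2.3099 eV

Convert to Joules: KE_max = 2.3099 × 1.602×10⁻¹⁹ J = 3.7009e-19 J

Then use KE = ½mv² to find velocity:
v = √(2·KE/m) = √(2 × 3.7009e-19 J / 9.109e-31 kg)
v = 9.0141e+05 m/s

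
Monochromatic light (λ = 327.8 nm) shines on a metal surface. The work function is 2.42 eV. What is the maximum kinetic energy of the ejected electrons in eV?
1.3623 eV

Using Einstein's photoelectric equation: KE_max = hf - φ = hc/λ - φ

First, calculate the photon energy:
E_photon = hc/λ = (6.626×10⁻³⁴ J·s)(3×10⁸ m/s) / (327.8×10⁻⁹ m)
E_photon = 3.7823 eV

Then, the maximum kinetic energy:
KE_max = E_photon - φ = 3.7823 eV - 2.42 eV = 1.3623 eV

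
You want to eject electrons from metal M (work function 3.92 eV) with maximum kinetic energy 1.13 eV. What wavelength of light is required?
245.51 nm

From Einstein's equation: KE_max = hc/λ - φ

Rearranging for λ:
hc/λ = KE_max + φ
λ = hc/(KE_max + φ)

Required photon energy:
E_photon = KE_max + φ = 1.13 + 3.92 = 5.05 eV

Required wavelength:
λ = hc/E_photon = (6.626×10⁻³⁴)(3×10⁸) / (5.05 × 1.602×10⁻¹⁹)
λ = 245.51 nm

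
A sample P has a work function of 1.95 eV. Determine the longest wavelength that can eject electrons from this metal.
635.82 nm

The threshold wavelength is when the photon energy equals the work function:
hc/λ₀ = φ

Solving for λ₀:
λ₀ = hc/φ = (6.626×10⁻³⁴ J·s)(3×10⁸ m/s) / (1.95 eV × 1.602×10⁻¹⁹ J/eV)
λ₀ = 635.82 nm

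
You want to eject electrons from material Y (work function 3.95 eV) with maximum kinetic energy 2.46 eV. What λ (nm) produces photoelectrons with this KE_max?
193.42 nm

From Einstein's equation: KE_max = hc/λ - φ

Rearranging for λ:
hc/λ = KE_max + φ
λ = hc/(KE_max + φ)

Required photon energy:
E_photon = KE_max + φ = 2.46 + 3.95 = 6.41 eV

Required wavelength:
λ = hc/E_photon = (6.626×10⁻³⁴)(3×10⁸) / (6.41 × 1.602×10⁻¹⁹)
λ = 193.42 nm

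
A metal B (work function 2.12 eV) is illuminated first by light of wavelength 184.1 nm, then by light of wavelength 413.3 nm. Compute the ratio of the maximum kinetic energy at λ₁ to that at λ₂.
5.2447

Using Einstein's equation: KE_max = hc/λ - φ

For λ₁ = 184.1 nm:
E₁ = hc/λ₁ = 6.7346 eV
KE₁ = E₁ - φ = 6.7346 - 2.12 = 4.6146 eV

For λ₂ = 413.3 nm:
E₂ = hc/λ₂ = 2.9999 eV
KE₂ = E₂ - φ = 2.9999 - 2.12 = 0.8799 eV

Ratio: KE₁/KE₂ = 4.6146/0.8799 = 5.2447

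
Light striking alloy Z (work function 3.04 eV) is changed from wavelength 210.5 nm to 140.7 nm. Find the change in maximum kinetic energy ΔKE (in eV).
2.9220 eV

Using Einstein's equation: KE_max = hc/λ - φ

For λ₁ = 210.5 nm:
KE₁ = hc/λ₁ - φ = 5.8900 - 3.04 = 2.8500 eV

For λ₂ = 140.7 nm:
KE₂ = hc/λ₂ - φ = 8.8120 - 3.04 = 5.7720 eV

Change in KE:
ΔKE = KE₂ - KE₁ = 5.7720 - 2.8500 = 2.9220 eV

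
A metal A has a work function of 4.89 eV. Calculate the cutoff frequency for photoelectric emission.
1.1824e+15 Hz

The threshold frequency is when the photon energy equals the work function:
hf₀ = φ

Solving for f₀:
f₀ = φ/h = (4.89 eV × 1.602×10⁻¹⁹ J/eV) / (6.626×10⁻³⁴ J·s)
f₀ = 1.1824e+15 Hz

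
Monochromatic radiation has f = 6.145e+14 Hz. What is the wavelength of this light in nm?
487.86 nm

Using the wave equation: c = fλ

Solving for wavelength:
λ = c/f = (3×10⁸ m/s) / (6.145e+14 Hz)
λ = 487.86 nm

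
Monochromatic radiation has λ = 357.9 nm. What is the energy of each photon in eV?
3.4642 eV

Using E = hf = hc/λ:

E = hc/λ = (6.626×10⁻³⁴ J·s)(3×10⁸ m/s) / (357.9×10⁻⁹ m)
E = 3.4642 eV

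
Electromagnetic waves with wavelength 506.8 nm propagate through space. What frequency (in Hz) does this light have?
5.9154e+14 Hz

Using the wave equation: c = fλ

Solving for frequency:
f = c/λ = (3×10⁸ m/s) / (506.8×10⁻⁹ m)
f = 5.9154e+14 Hz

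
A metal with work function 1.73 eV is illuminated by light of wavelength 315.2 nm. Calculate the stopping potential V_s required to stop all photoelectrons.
2.2035 V

The stopping potential V_s satisfies: eV_s = KE_max

First, find KE_max using Einstein's equation:
E_photon = hc/λ = 3.9335 eV
KE_max = E_photon - φ = 3.9335 - 1.73 = 2.2035 eV

Since eV_s = KE_max:
V_s = KE_max/e = 2.2035 V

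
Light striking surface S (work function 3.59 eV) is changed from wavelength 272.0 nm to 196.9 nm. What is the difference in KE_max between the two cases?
1.7386 eV

Using Einstein's equation: KE_max = hc/λ - φ

For λ₁ = 272.0 nm:
KE₁ = hc/λ₁ - φ = 4.5582 - 3.59 = 0.9682 eV

For λ₂ = 196.9 nm:
KE₂ = hc/λ₂ - φ = 6.2968 - 3.59 = 2.7068 eV

Change in KE:
ΔKE = KE₂ - KE₁ = 2.7068 - 0.9682 = 1.7386 eV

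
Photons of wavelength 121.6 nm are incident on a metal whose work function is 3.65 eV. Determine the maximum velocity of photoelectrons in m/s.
1.5175e+06 m/s

First, find the maximum kinetic energy:
E_photon = hc/λ = 10.1961 eV
KE_max = E_photon - φ = 10.1961 - 3.65 = 6.5461 eV

Convert to Joules: KE_max = 6.5461 × 1.602×10⁻¹⁹ J = 1.0488e-18 J

Then use KE = ½mv² to find velocity:
v = √(2·KE/m) = √(2 × 1.0488e-18 J / 9.109e-31 kg)
v = 1.5175e+06 m/s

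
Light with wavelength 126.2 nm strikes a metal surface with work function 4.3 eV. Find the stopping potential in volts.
5.5244 V

The stopping potential V_s satisfies: eV_s = KE_max

First, find KE_max using Einstein's equation:
E_photon = hc/λ = 9.8244 eV
KE_max = E_photon - φ = 9.8244 - 4.3 = 5.5244 eV

Since eV_s = KE_max:
V_s = KE_max/e = 5.5244 V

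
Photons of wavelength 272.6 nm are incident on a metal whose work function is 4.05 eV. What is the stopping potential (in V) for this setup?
0.4982 V

The stopping potential V_s satisfies: eV_s = KE_max

First, find KE_max using Einstein's equation:
E_photon = hc/λ = 4.5482 eV
KE_max = E_photon - φ = 4.5482 - 4.05 = 0.4982 eV

Since eV_s = KE_max:
V_s = KE_max/e = 0.4982 V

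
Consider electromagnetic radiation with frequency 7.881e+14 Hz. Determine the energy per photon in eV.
3.2593 eV

Using E = hf:

E = hf = (6.626×10⁻³⁴ J·s)(7.881e+14 Hz)
E = 3.2593 eV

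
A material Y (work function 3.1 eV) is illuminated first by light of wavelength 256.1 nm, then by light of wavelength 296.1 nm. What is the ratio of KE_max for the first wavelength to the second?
1.6015

Using Einstein's equation: KE_max = hc/λ - φ

For λ₁ = 256.1 nm:
E₁ = hc/λ₁ = 4.8412 eV
KE₁ = E₁ - φ = 4.8412 - 3.1 = 1.7412 eV

For λ₂ = 296.1 nm:
E₂ = hc/λ₂ = 4.1872 eV
KE₂ = E₂ - φ = 4.1872 - 3.1 = 1.0872 eV

Ratio: KE₁/KE₂ = 1.7412/1.0872 = 1.6015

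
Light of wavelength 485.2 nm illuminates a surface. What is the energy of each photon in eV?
2.5553 eV

Using E = hf = hc/λ:

E = hc/λ = (6.626×10⁻³⁴ J·s)(3×10⁸ m/s) / (485.2×10⁻⁹ m)
E = 2.5553 eV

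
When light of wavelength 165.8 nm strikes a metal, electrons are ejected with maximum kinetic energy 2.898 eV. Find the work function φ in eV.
4.58 eV

From Einstein's photoelectric equation: KE_max = hf - φ = hc/λ - φ

Rearranging for φ:
φ = hc/λ - KE_max

Calculate photon energy:
E_photon = hc/λ = 7.4779 eV

Therefore:
φ = 7.4779 - 2.898 = 4.58 eV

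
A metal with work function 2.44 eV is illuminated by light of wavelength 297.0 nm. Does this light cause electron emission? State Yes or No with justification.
Yes

For photoemission, the photon energy must exceed the work function.

Photon energy: E = hc/λ = 4.1746 eV
Work function: φ = 2.44 eV

Since E_photon (4.1746 eV) > φ (2.44 eV), photoemission WILL occur.
The threshold wavelength is λ₀ = hc/φ = 508.1 nm.
Since 297.0 nm < 508.1 nm, the light has sufficient energy.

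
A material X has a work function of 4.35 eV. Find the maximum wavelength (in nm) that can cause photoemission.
285.02 nm

The threshold wavelength is when the photon energy equals the work function:
hc/λ₀ = φ

Solving for λ₀:
λ₀ = hc/φ = (6.626×10⁻³⁴ J·s)(3×10⁸ m/s) / (4.35 eV × 1.602×10⁻¹⁹ J/eV)
λ₀ = 285.02 nm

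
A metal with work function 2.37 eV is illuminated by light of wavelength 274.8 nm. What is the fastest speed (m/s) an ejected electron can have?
8.6799e+05 m/s

First, find the maximum kinetic energy:
E_photon = hc/λ = 4.5118 eV
KE_max = E_photon - φ = 4.5118 - 2.37 = 2.1418 eV

Convert to Joules: KE_max = 2.1418 × 1.602×10⁻¹⁹ J = 3.4315e-19 J

Then use KE = ½mv² to find velocity:
v = √(2·KE/m) = √(2 × 3.4315e-19 J / 9.109e-31 kg)
v = 8.6799e+05 m/s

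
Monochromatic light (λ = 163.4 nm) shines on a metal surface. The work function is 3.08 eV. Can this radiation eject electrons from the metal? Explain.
Yes

For photoemission, the photon energy must exceed the work function.

Photon energy: E = hc/λ = 7.5878 eV
Work function: φ = 3.08 eV

Since E_photon (7.5878 eV) > φ (3.08 eV), photoemission WILL occur.
The threshold wavelength is λ₀ = hc/φ = 402.5 nm.
Since 163.4 nm < 402.5 nm, the light has sufficient energy.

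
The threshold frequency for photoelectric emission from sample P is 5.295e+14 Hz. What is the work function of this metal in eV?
2.19 eV

At the threshold frequency, photon energy equals work function:
φ = hf₀

Calculating:
φ = (6.626×10⁻³⁴ J·s)(5.295e+14 Hz)
φ = 2.19 eV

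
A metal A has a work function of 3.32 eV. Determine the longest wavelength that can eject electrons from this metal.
373.45 nm

The threshold wavelength is when the photon energy equals the work function:
hc/λ₀ = φ

Solving for λ₀:
λ₀ = hc/φ = (6.626×10⁻³⁴ J·s)(3×10⁸ m/s) / (3.32 eV × 1.602×10⁻¹⁹ J/eV)
λ₀ = 373.45 nm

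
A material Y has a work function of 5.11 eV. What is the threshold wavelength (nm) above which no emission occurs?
242.63 nm

The threshold wavelength is when the photon energy equals the work function:
hc/λ₀ = φ

Solving for λ₀:
λ₀ = hc/φ = (6.626×10⁻³⁴ J·s)(3×10⁸ m/s) / (5.11 eV × 1.602×10⁻¹⁹ J/eV)
λ₀ = 242.63 nm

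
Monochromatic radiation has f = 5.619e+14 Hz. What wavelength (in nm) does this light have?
533.53 nm

Using the wave equation: c = fλ

Solving for wavelength:
λ = c/f = (3×10⁸ m/s) / (5.619e+14 Hz)
λ = 533.53 nm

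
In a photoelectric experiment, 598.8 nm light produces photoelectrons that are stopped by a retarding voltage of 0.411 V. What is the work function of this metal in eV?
1.66 eV

The stopping potential gives the maximum kinetic energy: KE_max = eV_s = 0.411 eV

From Einstein's photoelectric equation: KE_max = hc/λ - φ
Rearranging: φ = hc/λ - KE_max

Calculate photon energy:
E_photon = hc/λ = (6.626×10⁻³⁴ J·s)(3×10⁸ m/s) / (598.8×10⁻⁹ m) = 2.0705 eV

Therefore:
φ = 2.0705 - 0.411 = 1.66 eV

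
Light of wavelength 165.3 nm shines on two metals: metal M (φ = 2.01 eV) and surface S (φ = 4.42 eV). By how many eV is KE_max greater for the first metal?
2.4100 eV

Using KE_max = hc/λ - φ for each metal:

Photon energy: E = hc/λ = 7.5006 eV

For metal M (φ₁ = 2.01 eV):
KE₁ = E - φ₁ = 7.5006 - 2.01 = 5.4906 eV

For surface S (φ₂ = 4.42 eV):
KE₂ = E - φ₂ = 7.5006 - 4.42 = 3.0806 eV

Difference:
ΔKE = KE₁ - KE₂ = 5.4906 - 3.0806 = 2.4100 eV

Note: The difference equals the difference in work functions: 4.42 - 2.01 = 2.41 eV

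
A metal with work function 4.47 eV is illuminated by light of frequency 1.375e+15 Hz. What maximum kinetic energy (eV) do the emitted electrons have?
1.2165 eV

Using Einstein's photoelectric equation: KE_max = hf - φ

First, calculate the photon energy:
E_photon = hf = (6.626×10⁻³⁴ J·s)(1.375e+15 Hz)
E_photon = 5.6865 eV

Then, the maximum kinetic energy:
KE_max = E_photon - φ = 5.6865 eV - 4.47 eV = 1.2165 eV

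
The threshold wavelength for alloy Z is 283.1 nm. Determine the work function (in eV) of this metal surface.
4.38 eV

At the threshold wavelength, photon energy equals work function:
φ = hc/λ₀

Calculating:
φ = (6.626×10⁻³⁴ J·s)(3×10⁸ m/s) / (283.1×10⁻⁹ m)
φ = 4.38 eV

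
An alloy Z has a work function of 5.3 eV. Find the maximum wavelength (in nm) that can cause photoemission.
233.93 nm

The threshold wavelength is when the photon energy equals the work function:
hc/λ₀ = φ

Solving for λ₀:
λ₀ = hc/φ = (6.626×10⁻³⁴ J·s)(3×10⁸ m/s) / (5.3 eV × 1.602×10⁻¹⁹ J/eV)
λ₀ = 233.93 nm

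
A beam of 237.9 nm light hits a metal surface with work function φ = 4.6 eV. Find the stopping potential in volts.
0.6116 V

The stopping potential V_s satisfies: eV_s = KE_max

First, find KE_max using Einstein's equation:
E_photon = hc/λ = 5.2116 eV
KE_max = E_photon - φ = 5.2116 - 4.6 = 0.6116 eV

Since eV_s = KE_max:
V_s = KE_max/e = 0.6116 V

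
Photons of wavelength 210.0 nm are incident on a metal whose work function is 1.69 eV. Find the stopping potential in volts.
4.2140 V

The stopping potential V_s satisfies: eV_s = KE_max

First, find KE_max using Einstein's equation:
E_photon = hc/λ = 5.9040 eV
KE_max = E_photon - φ = 5.9040 - 1.69 = 4.2140 eV

Since eV_s = KE_max:
V_s = KE_max/e = 4.2140 V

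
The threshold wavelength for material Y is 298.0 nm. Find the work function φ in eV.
4.16 eV

At the threshold wavelength, photon energy equals work function:
φ = hc/λ₀

Calculating:
φ = (6.626×10⁻³⁴ J·s)(3×10⁸ m/s) / (298.0×10⁻⁹ m)
φ = 4.16 eV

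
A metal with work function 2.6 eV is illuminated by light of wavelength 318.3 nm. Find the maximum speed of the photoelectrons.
6.7498e+05 m/s

First, find the maximum kinetic energy:
E_photon = hc/λ = 3.8952 eV
KE_max = E_photon - φ = 3.8952 - 2.6 = 1.2952 eV

Convert to Joules: KE_max = 1.2952 × 1.602×10⁻¹⁹ J = 2.0751e-19 J

Then use KE = ½mv² to find velocity:
v = √(2·KE/m) = √(2 × 2.0751e-19 J / 9.109e-31 kg)
v = 6.7498e+05 m/s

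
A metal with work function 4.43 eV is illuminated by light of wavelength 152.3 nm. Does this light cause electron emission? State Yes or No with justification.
Yes

For photoemission, the photon energy must exceed the work function.

Photon energy: E = hc/λ = 8.1408 eV
Work function: φ = 4.43 eV

Since E_photon (8.1408 eV) > φ (4.43 eV), photoemission WILL occur.
The threshold wavelength is λ₀ = hc/φ = 279.9 nm.
Since 152.3 nm < 279.9 nm, the light has sufficient energy.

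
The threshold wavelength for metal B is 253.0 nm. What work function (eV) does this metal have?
4.90 eV

At the threshold wavelength, photon energy equals work function:
φ = hc/λ₀

Calculating:
φ = (6.626×10⁻³⁴ J·s)(3×10⁸ m/s) / (253.0×10⁻⁹ m)
φ = 4.90 eV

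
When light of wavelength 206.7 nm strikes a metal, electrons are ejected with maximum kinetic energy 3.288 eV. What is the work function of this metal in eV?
2.71 eV

From Einstein's photoelectric equation: KE_max = hf - φ = hc/λ - φ

Rearranging for φ:
φ = hc/λ - KE_max

Calculate photon energy:
E_photon = hc/λ = 5.9983 eV

Therefore:
φ = 5.9983 - 3.288 = 2.71 eV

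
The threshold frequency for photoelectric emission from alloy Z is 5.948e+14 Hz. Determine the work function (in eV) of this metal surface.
2.46 eV

At the threshold frequency, photon energy equals work function:
φ = hf₀

Calculating:
φ = (6.626×10⁻³⁴ J·s)(5.948e+14 Hz)
φ = 2.46 eV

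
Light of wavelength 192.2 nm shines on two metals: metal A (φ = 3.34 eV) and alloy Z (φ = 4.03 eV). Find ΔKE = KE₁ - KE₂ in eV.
0.6900 eV

Using KE_max = hc/λ - φ for each metal:

Photon energy: E = hc/λ = 6.4508 eV

For metal A (φ₁ = 3.34 eV):
KE₁ = E - φ₁ = 6.4508 - 3.34 = 3.1108 eV

For alloy Z (φ₂ = 4.03 eV):
KE₂ = E - φ₂ = 6.4508 - 4.03 = 2.4208 eV

Difference:
ΔKE = KE₁ - KE₂ = 3.1108 - 2.4208 = 0.6900 eV

Note: The difference equals the difference in work functions: 4.03 - 3.34 = 0.69 eV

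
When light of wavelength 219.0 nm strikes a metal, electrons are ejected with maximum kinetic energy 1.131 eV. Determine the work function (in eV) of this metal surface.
4.53 eV

From Einstein's photoelectric equation: KE_max = hf - φ = hc/λ - φ

Rearranging for φ:
φ = hc/λ - KE_max

Calculate photon energy:
E_photon = hc/λ = 5.6614 eV

Therefore:
φ = 5.6614 - 1.131 = 4.53 eV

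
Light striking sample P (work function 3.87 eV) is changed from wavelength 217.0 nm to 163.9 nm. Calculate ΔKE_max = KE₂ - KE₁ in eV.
1.8511 eV

Using Einstein's equation: KE_max = hc/λ - φ

For λ₁ = 217.0 nm:
KE₁ = hc/λ₁ - φ = 5.7136 - 3.87 = 1.8436 eV

For λ₂ = 163.9 nm:
KE₂ = hc/λ₂ - φ = 7.5646 - 3.87 = 3.6946 eV

Change in KE:
ΔKE = KE₂ - KE₁ = 3.6946 - 1.8436 = 1.8511 eV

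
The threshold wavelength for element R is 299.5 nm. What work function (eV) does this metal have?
4.14 eV

At the threshold wavelength, photon energy equals work function:
φ = hc/λ₀

Calculating:
φ = (6.626×10⁻³⁴ J·s)(3×10⁸ m/s) / (299.5×10⁻⁹ m)
φ = 4.14 eV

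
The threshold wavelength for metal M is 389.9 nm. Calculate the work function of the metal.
3.18 eV

At the threshold wavelength, photon energy equals work function:
φ = hc/λ₀

Calculating:
φ = (6.626×10⁻³⁴ J·s)(3×10⁸ m/s) / (389.9×10⁻⁹ m)
φ = 3.18 eV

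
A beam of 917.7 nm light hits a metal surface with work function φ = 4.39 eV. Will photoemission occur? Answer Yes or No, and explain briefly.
No

For photoemission, the photon energy must exceed the work function.

Photon energy: E = hc/λ = 1.3510 eV
Work function: φ = 4.39 eV

Since E_photon (1.3510 eV) < φ (4.39 eV), photoemission will NOT occur.
The threshold wavelength is λ₀ = hc/φ = 282.4 nm.
Since 917.7 nm > 282.4 nm, the photons lack sufficient energy.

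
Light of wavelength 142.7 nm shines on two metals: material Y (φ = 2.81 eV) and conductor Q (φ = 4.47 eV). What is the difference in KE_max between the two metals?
1.6600 eV

Using KE_max = hc/λ - φ for each metal:

Photon energy: E = hc/λ = 8.6885 eV

For material Y (φ₁ = 2.81 eV):
KE₁ = E - φ₁ = 8.6885 - 2.81 = 5.8785 eV

For conductor Q (φ₂ = 4.47 eV):
KE₂ = E - φ₂ = 8.6885 - 4.47 = 4.2185 eV

Difference:
ΔKE = KE₁ - KE₂ = 5.8785 - 4.2185 = 1.6600 eV

Note: The difference equals the difference in work functions: 4.47 - 2.81 = 1.66 eV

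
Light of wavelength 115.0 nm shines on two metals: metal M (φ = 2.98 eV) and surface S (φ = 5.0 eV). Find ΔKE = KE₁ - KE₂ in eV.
2.0200 eV

Using KE_max = hc/λ - φ for each metal:

Photon energy: E = hc/λ = 10.7812 eV

For metal M (φ₁ = 2.98 eV):
KE₁ = E - φ₁ = 10.7812 - 2.98 = 7.8012 eV

For surface S (φ₂ = 5.0 eV):
KE₂ = E - φ₂ = 10.7812 - 5.0 = 5.7812 eV

Difference:
ΔKE = KE₁ - KE₂ = 7.8012 - 5.7812 = 2.0200 eV

Note: The difference equals the difference in work functions: 5.0 - 2.98 = 2.02 eV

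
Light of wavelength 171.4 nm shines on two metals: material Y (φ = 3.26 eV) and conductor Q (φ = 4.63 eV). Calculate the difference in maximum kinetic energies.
1.3700 eV

Using KE_max = hc/λ - φ for each metal:

Photon energy: E = hc/λ = 7.2336 eV

For material Y (φ₁ = 3.26 eV):
KE₁ = E - φ₁ = 7.2336 - 3.26 = 3.9736 eV

For conductor Q (φ₂ = 4.63 eV):
KE₂ = E - φ₂ = 7.2336 - 4.63 = 2.6036 eV

Difference:
ΔKE = KE₁ - KE₂ = 3.9736 - 2.6036 = 1.3700 eV

Note: The difference equals the difference in work functions: 4.63 - 3.26 = 1.37 eV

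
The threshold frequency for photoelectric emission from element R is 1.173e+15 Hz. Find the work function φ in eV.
4.85 eV

At the threshold frequency, photon energy equals work function:
φ = hf₀

Calculating:
φ = (6.626×10⁻³⁴ J·s)(1.173e+15 Hz)
φ = 4.85 eV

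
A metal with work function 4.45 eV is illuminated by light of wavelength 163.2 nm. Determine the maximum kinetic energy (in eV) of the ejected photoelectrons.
3.1471 eV

Using Einstein's photoelectric equation: KE_max = hf - φ = hc/λ - φ

First, calculate the photon energy:
E_photon = hc/λ = (6.626×10⁻³⁴ J·s)(3×10⁸ m/s) / (163.2×10⁻⁹ m)
E_photon = 7.5971 eV

Then, the maximum kinetic energy:
KE_max = E_photon - φ = 7.5971 eV - 4.45 eV = 3.1471 eV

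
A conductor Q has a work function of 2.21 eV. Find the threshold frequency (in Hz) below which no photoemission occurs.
5.3438e+14 Hz

The threshold frequency is when the photon energy equals the work function:
hf₀ = φ

Solving for f₀:
f₀ = φ/h = (2.21 eV × 1.602×10⁻¹⁹ J/eV) / (6.626×10⁻³⁴ J·s)
f₀ = 5.3438e+14 Hz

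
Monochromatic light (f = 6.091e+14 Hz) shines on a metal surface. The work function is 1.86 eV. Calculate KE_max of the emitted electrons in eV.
0.6590 eV

Using Einstein's photoelectric equation: KE_max = hf - φ

First, calculate the photon energy:
E_photon = hf = (6.626×10⁻³⁴ J·s)(6.091e+14 Hz)
E_photon = 2.5190 eV

Then, the maximum kinetic energy:
KE_max = E_photon - φ = 2.5190 eV - 1.86 eV = 0.6590 eV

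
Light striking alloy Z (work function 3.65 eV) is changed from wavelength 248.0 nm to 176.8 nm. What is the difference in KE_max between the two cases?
2.0133 eV

Using Einstein's equation: KE_max = hc/λ - φ

For λ₁ = 248.0 nm:
KE₁ = hc/λ₁ - φ = 4.9994 - 3.65 = 1.3494 eV

For λ₂ = 176.8 nm:
KE₂ = hc/λ₂ - φ = 7.0127 - 3.65 = 3.3627 eV

Change in KE:
ΔKE = KE₂ - KE₁ = 3.3627 - 1.3494 = 2.0133 eV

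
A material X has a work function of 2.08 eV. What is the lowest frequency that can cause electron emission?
5.0294e+14 Hz

The threshold frequency is when the photon energy equals the work function:
hf₀ = φ

Solving for f₀:
f₀ = φ/h = (2.08 eV × 1.602×10⁻¹⁹ J/eV) / (6.626×10⁻³⁴ J·s)
f₀ = 5.0294e+14 Hz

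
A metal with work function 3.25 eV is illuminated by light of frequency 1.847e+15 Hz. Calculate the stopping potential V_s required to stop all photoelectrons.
4.3886 V

The stopping potential V_s satisfies: eV_s = KE_max

First, find KE_max using Einstein's equation:
E_photon = hf = (6.626×10⁻³⁴ J·s)(1.847e+15 Hz) = 7.6386 eV
KE_max = E_photon - φ = 7.6386 - 3.25 = 4.3886 eV

Since eV_s = KE_max:
V_s = KE_max/e = 4.3886 V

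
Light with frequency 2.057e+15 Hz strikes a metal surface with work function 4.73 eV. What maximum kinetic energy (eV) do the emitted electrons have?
3.7771 eV

Using Einstein's photoelectric equation: KE_max = hf - φ

First, calculate the photon energy:
E_photon = hf = (6.626×10⁻³⁴ J·s)(2.057e+15 Hz)
E_photon = 8.5071 eV

Then, the maximum kinetic energy:
KE_max = E_photon - φ = 8.5071 eV - 4.73 eV = 3.7771 eV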